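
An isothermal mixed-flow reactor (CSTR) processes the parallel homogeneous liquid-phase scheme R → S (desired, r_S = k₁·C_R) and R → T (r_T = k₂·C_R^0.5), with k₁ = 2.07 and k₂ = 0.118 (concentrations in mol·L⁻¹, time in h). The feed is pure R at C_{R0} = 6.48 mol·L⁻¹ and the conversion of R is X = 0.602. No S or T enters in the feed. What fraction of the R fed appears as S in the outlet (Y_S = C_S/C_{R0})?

Exit C_R = C_{R0}(1−X) = 6.48×0.398 = 2.579 mol·L⁻¹.
A CSTR operates uniformly at the exit composition, giving r_S = 5.339 and r_T = 0.1895 (each k·C_R^n at C_R = 2.579).
Fraction of consumed R going to S: r_S/(r_S+r_T) = 0.9657.
C_S = 0.9657·C_{R0}·X = 0.9657×6.48×0.602 = 3.77 mol·L⁻¹; Y_S = C_S/C_{R0} = 0.581.

0.581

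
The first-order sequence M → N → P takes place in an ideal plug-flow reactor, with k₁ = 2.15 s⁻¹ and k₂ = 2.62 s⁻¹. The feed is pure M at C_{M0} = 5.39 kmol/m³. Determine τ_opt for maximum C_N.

For first-order series the maximum of C_N occurs at τ_opt = ln(k₂/k₁)/(k₂−k₁).
= ln(2.62/2.15)/(2.62−2.15) = ln(1.219)/0.4700 = 0.1977/0.4700 = 0.421 s.

0.421 s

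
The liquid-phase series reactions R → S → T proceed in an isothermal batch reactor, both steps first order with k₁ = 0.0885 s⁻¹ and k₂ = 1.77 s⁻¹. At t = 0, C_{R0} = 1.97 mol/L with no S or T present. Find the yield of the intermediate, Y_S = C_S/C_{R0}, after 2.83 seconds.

0.0406

The intermediate concentration in a first-order A→B→C sequence is C_S = k₁C_{R0}(e^(−k₁t) − e^(−k₂t))/(k₂−k₁).
e^(−k₁t) = e^(−0.0885×2.83) = e^(−0.2505) = 0.7784; e^(−k₂t) = e^(−5.009) = 0.006677.
C_S = 0.0885×1.97/(1.77−0.0885) × (0.7784−0.006677) = 0.1037×0.7718 = 0.08002 mol/L.
Y_S = C_S/C_{R0} = 0.08002/1.97 = 0.0406.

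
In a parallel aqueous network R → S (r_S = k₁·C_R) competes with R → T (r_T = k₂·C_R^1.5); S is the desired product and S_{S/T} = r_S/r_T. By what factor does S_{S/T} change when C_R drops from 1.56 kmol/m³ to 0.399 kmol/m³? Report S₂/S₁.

S_{S/T} = (k₁/k₂)·C_R^-0.5, so S₂/S₁ = (C_{R,2}/C_{R,1})^-0.5.
= (0.399/1.56)^(-0.5) = (0.2558)^(-0.5) = 1.98.
Selectivity toward S rises as C_R falls — low-concentration operation is favoured.

1.98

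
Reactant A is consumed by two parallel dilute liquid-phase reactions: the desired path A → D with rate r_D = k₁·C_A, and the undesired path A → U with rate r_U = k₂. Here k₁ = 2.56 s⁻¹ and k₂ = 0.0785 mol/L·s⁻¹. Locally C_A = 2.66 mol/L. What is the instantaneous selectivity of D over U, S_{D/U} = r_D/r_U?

S_{D/U} = r_D/r_U = (k₁·C_A)/(k₂) = (k₁/k₂)·C_A.
= (2.56×2.660) / (0.0785) = 6.810/0.07850 = 86.7.
Since the desired path is higher order in A, keeping C_A high (PFR or concentrated feed) favours D.

86.7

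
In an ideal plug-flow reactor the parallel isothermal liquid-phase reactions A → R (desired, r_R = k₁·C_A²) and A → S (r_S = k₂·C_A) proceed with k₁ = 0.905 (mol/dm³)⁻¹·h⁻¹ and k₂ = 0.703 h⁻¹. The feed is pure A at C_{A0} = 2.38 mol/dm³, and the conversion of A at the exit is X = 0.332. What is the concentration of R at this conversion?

C_A = C_{A0}(1−X) = 1.590 mol/dm³.
Along a PFR/batch, dC_S/dC_A = −r_S/(r_R+r_S) = −k₂/(k₂+k₁·C_A).
Integrating from C_{A0} to C_A: C_S = (0.703/0.905)·ln[(0.703+0.905·2.38)/(0.703+0.905·1.59)] = 0.7768·ln(2.857/2.142) = 0.2238 mol/dm³.
Then C_R = (C_{A0}−C_A) − C_S = 0.7902 − 0.2238 = 0.5664 mol/dm³.

0.566 mol/dm³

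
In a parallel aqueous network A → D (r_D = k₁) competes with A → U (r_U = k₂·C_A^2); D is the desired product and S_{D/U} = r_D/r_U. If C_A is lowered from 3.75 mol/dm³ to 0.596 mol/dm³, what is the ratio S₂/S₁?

39.6

S_{D/U} = (k₁/k₂)·C_A^-2, so S₂/S₁ = (C_{A,2}/C_{A,1})^-2.
= (0.596/3.75)^(-2) = (0.1589)^(-2) = 39.6.
Selectivity toward D rises as C_A falls — low-concentration operation is favoured.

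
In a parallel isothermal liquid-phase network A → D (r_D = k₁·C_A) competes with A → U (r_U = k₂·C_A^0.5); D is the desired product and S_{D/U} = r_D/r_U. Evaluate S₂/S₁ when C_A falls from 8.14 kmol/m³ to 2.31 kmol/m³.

0.533

S_{D/U} = (k₁/k₂)·C_A^0.5, so S₂/S₁ = (C_{A,2}/C_{A,1})^0.5.
= (2.31/8.14)^0.5 = (0.2838)^0.5 = 0.533.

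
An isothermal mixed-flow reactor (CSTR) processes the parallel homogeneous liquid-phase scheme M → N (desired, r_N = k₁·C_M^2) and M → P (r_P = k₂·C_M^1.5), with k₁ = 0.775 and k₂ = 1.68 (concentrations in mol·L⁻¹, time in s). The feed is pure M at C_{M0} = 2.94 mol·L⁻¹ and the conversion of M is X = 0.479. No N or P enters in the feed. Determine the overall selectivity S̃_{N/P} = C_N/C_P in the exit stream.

0.571

Exit C_M = C_{M0}(1−X) = 2.94×0.521 = 1.532 mol·L⁻¹.
Rates in a CSTR are evaluated at the outlet concentration: r_N = 0.775×1.532^2 = 1.818, r_P = 1.68×1.532^1.5 = 3.185.
Overall selectivity = C_N/C_P = r_Nτ/(r_Pτ) = r_N/r_P = 0.571.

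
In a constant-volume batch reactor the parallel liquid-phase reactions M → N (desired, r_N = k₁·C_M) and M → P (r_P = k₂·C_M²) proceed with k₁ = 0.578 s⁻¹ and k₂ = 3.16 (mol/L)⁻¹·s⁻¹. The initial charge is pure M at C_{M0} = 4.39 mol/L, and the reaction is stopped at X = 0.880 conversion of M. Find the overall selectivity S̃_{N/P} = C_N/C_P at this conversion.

C_M = C_{M0}(1−X) = 0.5268 mol/L.
Along a PFR/batch, dC_N/dC_M = −r_N/(r_N+r_P) = −k₁/(k₁+k₂·C_M).
Integrating from C_{M0} to C_M: C_N = (0.578/3.16)·ln[(0.578+3.16·4.39)/(0.578+3.16·0.527)] = 0.1829·ln(14.45/2.243) = 0.3408 mol/L.
C_P = (C_{M0}−C_M)−C_N = 3.522 mol/L; S̃_{N/P} = 0.3408/3.522 = 0.0967.

0.0967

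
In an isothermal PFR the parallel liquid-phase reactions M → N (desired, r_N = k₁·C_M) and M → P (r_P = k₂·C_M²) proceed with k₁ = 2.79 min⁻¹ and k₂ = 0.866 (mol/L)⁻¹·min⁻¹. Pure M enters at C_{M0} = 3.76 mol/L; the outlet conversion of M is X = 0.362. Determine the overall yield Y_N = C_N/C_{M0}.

0.186

C_M = C_{M0}(1−X) = 2.399 mol/L.
Along a PFR/batch, dC_N/dC_M = −r_N/(r_N+r_P) = −k₁/(k₁+k₂·C_M).
Integrating from C_{M0} to C_M: C_N = (2.79/0.866)·ln[(2.79+0.866·3.76)/(2.79+0.866·2.40)] = 3.222·ln(6.046/4.867) = 0.6987 mol/L.
Y_N = C_N/C_{M0} = 0.6987/3.76 = 0.186.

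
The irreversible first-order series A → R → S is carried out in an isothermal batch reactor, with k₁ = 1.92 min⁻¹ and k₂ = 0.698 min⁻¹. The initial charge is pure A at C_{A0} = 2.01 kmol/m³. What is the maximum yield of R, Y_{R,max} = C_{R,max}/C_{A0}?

0.561

For a first-order series the maximum intermediate yield is C_{R,max}/C_{A0} = (k₁/k₂)^[k₂/(k₂−k₁)].
= (1.92/0.698)^(0.698/(0.698−1.92)) = (2.751)^(-0.5712) = 0.5610.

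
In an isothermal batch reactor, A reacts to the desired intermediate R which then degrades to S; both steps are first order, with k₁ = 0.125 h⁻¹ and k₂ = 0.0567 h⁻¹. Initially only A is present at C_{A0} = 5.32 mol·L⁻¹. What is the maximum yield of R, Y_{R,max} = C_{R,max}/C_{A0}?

0.519

Evaluating C_R at t_opt = ln(k₂/k₁)/(k₂−k₁) gives C_{R,max}/C_{A0} = (k₁/k₂)^[k₂/(k₂−k₁)].
= (0.125/0.0567)^(0.0567/(0.0567−0.125)) = (2.205)^(-0.8302) = 0.5188.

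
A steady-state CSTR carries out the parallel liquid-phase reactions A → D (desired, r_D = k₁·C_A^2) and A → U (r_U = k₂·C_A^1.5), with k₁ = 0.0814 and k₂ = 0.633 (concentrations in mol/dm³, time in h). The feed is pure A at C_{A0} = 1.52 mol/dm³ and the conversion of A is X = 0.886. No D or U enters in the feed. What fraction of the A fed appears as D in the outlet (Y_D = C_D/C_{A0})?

Exit C_A = C_{A0}(1−X) = 1.52×0.114 = 0.1733 mol/dm³.
Rates in a CSTR are evaluated at the outlet concentration: r_D = 0.0814×0.1733^2 = 0.002444, r_U = 0.633×0.1733^1.5 = 0.04566.
Fraction of consumed A going to D: r_D/(r_D+r_U) = 0.05081.
C_D = 0.05081·C_{A0}·X = 0.05081×1.52×0.886 = 0.0684 mol/dm³; Y_D = C_D/C_{A0} = 0.0450.

0.0450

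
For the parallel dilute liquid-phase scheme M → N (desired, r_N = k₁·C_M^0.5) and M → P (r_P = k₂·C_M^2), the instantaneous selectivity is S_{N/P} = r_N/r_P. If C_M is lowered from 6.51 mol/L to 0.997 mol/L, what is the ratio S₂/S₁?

S_{N/P} = (k₁/k₂)·C_M^-1.5, so S₂/S₁ = (C_{M,2}/C_{M,1})^-1.5.
= (0.997/6.51)^(-1.5) = (0.1531)^(-1.5) = 16.7.
Selectivity toward N rises as C_M falls — low-concentration operation is favoured.

16.7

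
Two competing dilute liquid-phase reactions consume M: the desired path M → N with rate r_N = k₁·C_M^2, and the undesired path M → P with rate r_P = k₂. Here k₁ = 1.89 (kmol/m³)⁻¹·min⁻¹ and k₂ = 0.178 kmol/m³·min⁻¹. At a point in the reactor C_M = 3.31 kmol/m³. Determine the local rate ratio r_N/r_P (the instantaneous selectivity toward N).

116

S_{N/P} = r_N/r_P = (k₁·C_M^2)/(k₂) = (k₁/k₂)·C_M^2.
= (1.89×3.310^2) / (0.178) = 20.71/0.1780 = 116.
Since the desired path is higher order in M, keeping C_M high (PFR or concentrated feed) favours N.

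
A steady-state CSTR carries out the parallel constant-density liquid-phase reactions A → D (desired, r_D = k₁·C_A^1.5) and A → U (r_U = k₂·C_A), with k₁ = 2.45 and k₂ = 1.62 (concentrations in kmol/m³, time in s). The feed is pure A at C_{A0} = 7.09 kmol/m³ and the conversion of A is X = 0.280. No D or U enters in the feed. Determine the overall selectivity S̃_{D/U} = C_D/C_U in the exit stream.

Exit C_A = C_{A0}(1−X) = 7.09×0.720 = 5.105 kmol/m³.
A CSTR operates uniformly at the exit composition, giving r_D = 28.26 and r_U = 8.270 (each k·C_A^n at C_A = 5.105).
Overall selectivity = C_D/C_U = r_Dτ/(r_Uτ) = r_D/r_U = 3.42.

3.42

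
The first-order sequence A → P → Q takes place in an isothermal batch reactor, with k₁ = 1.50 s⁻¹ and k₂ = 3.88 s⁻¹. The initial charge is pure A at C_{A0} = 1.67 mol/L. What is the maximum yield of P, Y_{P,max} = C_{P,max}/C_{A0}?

0.212

Evaluating C_P at t_opt = ln(k₂/k₁)/(k₂−k₁) gives C_{P,max}/C_{A0} = (k₁/k₂)^[k₂/(k₂−k₁)].
= (1.50/3.88)^(3.88/(3.88−1.50)) = (0.3866)^(1.630) = 0.2124.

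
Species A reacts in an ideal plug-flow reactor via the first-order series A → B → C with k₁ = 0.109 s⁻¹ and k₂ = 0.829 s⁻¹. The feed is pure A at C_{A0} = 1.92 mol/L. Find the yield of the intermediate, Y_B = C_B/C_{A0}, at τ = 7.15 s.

The intermediate concentration in a first-order A→B→C sequence is C_B = k₁C_{A0}(e^(−k₁τ) − e^(−k₂τ))/(k₂−k₁).
e^(−k₁τ) = e^(−0.109×7.15) = e^(−0.7793) = 0.4587; e^(−k₂τ) = e^(−5.927) = 0.002666.
C_B = 0.109×1.92/(0.829−0.109) × (0.4587−0.002666) = 0.2907×0.4560 = 0.1326 mol/L.
Y_B = C_B/C_{A0} = 0.1326/1.92 = 0.0690.

0.0690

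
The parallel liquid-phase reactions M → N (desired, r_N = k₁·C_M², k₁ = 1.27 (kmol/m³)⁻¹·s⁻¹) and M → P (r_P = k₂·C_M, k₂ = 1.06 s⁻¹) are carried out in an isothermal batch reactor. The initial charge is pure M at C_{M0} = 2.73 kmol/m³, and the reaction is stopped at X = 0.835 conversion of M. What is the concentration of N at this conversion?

1.43 kmol/m³

C_M = C_{M0}(1−X) = 0.4505 kmol/m³.
Along a PFR/batch, dC_P/dC_M = −r_P/(r_N+r_P) = −k₂/(k₂+k₁·C_M).
Integrating from C_{M0} to C_M: C_P = (1.06/1.27)·ln[(1.06+1.27·2.73)/(1.06+1.27·0.450)] = 0.8346·ln(4.527/1.632) = 0.8515 kmol/m³.
Then C_N = (C_{M0}−C_M) − C_P = 2.280 − 0.8515 = 1.428 kmol/m³.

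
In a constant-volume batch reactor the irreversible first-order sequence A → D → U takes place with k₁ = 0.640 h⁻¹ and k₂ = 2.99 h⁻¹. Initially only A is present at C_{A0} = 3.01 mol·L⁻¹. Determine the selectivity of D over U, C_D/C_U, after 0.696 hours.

The intermediate concentration in a first-order A→B→C sequence is C_D = k₁C_{A0}(e^(−k₁t) − e^(−k₂t))/(k₂−k₁).
e^(−k₁t) = e^(−0.640×0.696) = e^(−0.4454) = 0.6405; e^(−k₂t) = e^(−2.081) = 0.1248.
C_D = 0.640×3.01/(2.99−0.640) × (0.6405−0.1248) = 0.8197×0.5157 = 0.4228 mol·L⁻¹.
C_A = C_{A0}e^(−k₁t) = 1.928 mol·L⁻¹, so C_U = C_{A0}−C_A−C_D = 0.6592 mol·L⁻¹; C_D/C_U = 0.641.

0.641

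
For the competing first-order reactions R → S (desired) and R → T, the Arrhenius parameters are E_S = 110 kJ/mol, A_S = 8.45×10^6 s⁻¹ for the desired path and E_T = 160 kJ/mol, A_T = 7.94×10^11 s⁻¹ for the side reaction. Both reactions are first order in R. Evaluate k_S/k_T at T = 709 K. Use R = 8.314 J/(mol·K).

0.0514

With equal orders, S_{S/T} = k_S/k_T = (A_S/A_T)·exp[(E_T−E_S)/(RT)].
(E_T−E_S)/(RT) = (160−110)×10³/(8.314×709) = 50000/5895 = 8.482.
k_S/k_T = (8.45×10^6/7.94×10^11)·exp(8.482) = 1.064×10^-5 × 4829 = 0.0514.
Since E_S < E_T, lowering the temperature improves selectivity toward S.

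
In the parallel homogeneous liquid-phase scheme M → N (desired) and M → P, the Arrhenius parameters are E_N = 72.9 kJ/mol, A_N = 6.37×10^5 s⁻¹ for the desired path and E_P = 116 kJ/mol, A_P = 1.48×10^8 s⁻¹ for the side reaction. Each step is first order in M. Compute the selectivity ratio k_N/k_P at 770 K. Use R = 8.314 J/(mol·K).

k_N/k_P = (A_N/A_P)·exp[−(E_N−E_P)/(RT)] = (A_N/A_P)·exp[(E_P−E_N)/(RT)].
(E_P−E_N)/(RT) = (116−72.9)×10³/(8.314×770) = 43100/6402 = 6.733.
k_N/k_P = (6.37×10^5/1.48×10^8)·exp(6.733) = 0.004304 × 839.2 = 3.61.

3.61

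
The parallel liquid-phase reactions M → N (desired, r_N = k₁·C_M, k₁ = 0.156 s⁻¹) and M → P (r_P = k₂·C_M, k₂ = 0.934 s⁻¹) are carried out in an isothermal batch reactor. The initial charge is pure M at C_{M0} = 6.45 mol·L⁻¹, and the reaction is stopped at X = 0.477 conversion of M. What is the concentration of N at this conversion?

C_M = C_{M0}(1−X) = 3.373 mol·L⁻¹.
Both paths are first order in M, so the instantaneous fraction to N is constant: dC_N/d(−C_M) = k₁/(k₁+k₂) = 0.1431.
C_N = 0.1431·(C_{M0}−C_M) = 0.1431×3.077 = 0.440 mol·L⁻¹.

0.440 mol·L⁻¹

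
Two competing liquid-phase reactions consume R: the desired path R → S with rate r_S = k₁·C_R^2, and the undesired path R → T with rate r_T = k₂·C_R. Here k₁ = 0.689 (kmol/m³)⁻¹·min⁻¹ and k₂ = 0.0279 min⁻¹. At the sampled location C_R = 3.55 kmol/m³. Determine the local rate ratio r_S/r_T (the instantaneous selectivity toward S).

87.7

S_{S/T} = r_S/r_T = (k₁·C_R^2)/(k₂·C_R) = (k₁/k₂)·C_R.
= (0.689×3.550^2) / (0.0279×3.550) = 8.683/0.09904 = 87.7.
Since the desired path is higher order in R, keeping C_R high (PFR or concentrated feed) favours S.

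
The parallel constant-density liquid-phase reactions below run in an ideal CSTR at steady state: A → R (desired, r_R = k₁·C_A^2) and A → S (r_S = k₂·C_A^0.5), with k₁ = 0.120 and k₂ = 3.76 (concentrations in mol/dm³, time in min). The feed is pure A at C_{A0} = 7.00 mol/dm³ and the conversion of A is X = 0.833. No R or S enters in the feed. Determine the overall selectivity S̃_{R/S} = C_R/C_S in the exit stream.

Exit C_A = C_{A0}(1−X) = 7.00×0.167 = 1.169 mol/dm³.
Rates in a CSTR are evaluated at the outlet concentration: r_R = 0.120×1.169^2 = 0.1640, r_S = 3.76×1.169^0.5 = 4.065.
Overall selectivity = C_R/C_S = r_Rτ/(r_Sτ) = r_R/r_S = 0.0403.

0.0403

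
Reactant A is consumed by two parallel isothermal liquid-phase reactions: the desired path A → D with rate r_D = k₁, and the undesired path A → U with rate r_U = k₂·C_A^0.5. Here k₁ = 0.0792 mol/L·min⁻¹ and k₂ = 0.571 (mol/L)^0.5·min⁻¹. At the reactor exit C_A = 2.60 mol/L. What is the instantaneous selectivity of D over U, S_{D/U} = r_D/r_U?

S_{D/U} = r_D/r_U = (k₁)/(k₂·C_A^0.5) = (k₁/k₂)·C_A^-0.5.
= (0.0792) / (0.571×2.600^0.5) = 0.07920/0.9207 = 0.0860.

0.0860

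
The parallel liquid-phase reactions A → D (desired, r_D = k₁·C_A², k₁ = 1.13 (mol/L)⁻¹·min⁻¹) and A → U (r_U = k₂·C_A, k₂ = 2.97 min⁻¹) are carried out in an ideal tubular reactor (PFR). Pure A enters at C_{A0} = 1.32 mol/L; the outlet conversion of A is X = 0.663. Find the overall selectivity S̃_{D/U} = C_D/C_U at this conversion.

0.329

C_A = C_{A0}(1−X) = 0.4448 mol/L.
Along a PFR/batch, dC_U/dC_A = −r_U/(r_D+r_U) = −k₂/(k₂+k₁·C_A).
Integrating from C_{A0} to C_A: C_U = (2.97/1.13)·ln[(2.97+1.13·1.32)/(2.97+1.13·0.445)] = 2.628·ln(4.462/3.473) = 0.6586 mol/L.
Then C_D = (C_{A0}−C_A) − C_U = 0.8752 − 0.6586 = 0.2165 mol/L.
S̃_{D/U} = C_D/C_U = 0.2165/0.6586 = 0.329.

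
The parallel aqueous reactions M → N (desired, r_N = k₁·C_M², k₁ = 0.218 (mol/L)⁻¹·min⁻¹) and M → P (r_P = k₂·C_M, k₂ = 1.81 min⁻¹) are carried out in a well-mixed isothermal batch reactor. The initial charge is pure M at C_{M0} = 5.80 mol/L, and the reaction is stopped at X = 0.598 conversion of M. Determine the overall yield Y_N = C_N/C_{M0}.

C_M = C_{M0}(1−X) = 2.332 mol/L.
Along a PFR/batch, dC_P/dC_M = −r_P/(r_N+r_P) = −k₂/(k₂+k₁·C_M).
Integrating from C_{M0} to C_M: C_P = (1.81/0.218)·ln[(1.81+0.218·5.80)/(1.81+0.218·2.33)] = 8.303·ln(3.074/2.318) = 2.344 mol/L.
Then C_N = (C_{M0}−C_M) − C_P = 3.468 − 2.344 = 1.125 mol/L.
Y_N = C_N/C_{M0} = 1.125/5.80 = 0.194.

0.194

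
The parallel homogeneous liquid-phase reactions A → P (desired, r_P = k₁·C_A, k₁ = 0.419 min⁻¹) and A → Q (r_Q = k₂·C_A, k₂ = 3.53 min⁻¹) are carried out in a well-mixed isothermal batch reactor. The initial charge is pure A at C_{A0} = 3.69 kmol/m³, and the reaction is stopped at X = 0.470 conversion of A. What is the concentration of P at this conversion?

C_A = C_{A0}(1−X) = 1.956 kmol/m³.
Both paths are first order in A, so the instantaneous fraction to P is constant: dC_P/d(−C_A) = k₁/(k₁+k₂) = 0.1061.
C_P = 0.1061·(C_{A0}−C_A) = 0.1061×1.734 = 0.184 kmol/m³.

0.184 kmol/m³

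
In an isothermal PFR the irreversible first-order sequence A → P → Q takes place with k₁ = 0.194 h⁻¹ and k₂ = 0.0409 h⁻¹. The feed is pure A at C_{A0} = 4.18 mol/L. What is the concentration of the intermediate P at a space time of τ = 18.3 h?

For first-order series with pure A initially, C_P(τ) = k₁C_{A0}/(k₂−k₁)·(e^(−k₁τ) − e^(−k₂τ)).
e^(−k₁τ) = e^(−0.194×18.3) = e^(−3.550) = 0.02872; e^(−k₂τ) = e^(−0.7485) = 0.4731.
C_P = 0.194×4.18/(0.0409−0.194) × (0.02872−0.4731) = (-5.297)×(-0.4444) = 2.354 mol/L.

2.35 mol/L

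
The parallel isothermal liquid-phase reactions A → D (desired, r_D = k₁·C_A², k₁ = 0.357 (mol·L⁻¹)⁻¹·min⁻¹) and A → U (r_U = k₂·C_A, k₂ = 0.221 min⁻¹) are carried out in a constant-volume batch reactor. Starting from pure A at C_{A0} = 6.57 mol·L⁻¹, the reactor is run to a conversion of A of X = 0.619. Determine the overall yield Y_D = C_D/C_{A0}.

C_A = C_{A0}(1−X) = 2.503 mol·L⁻¹.
Along a PFR/batch, dC_U/dC_A = −r_U/(r_D+r_U) = −k₂/(k₂+k₁·C_A).
Integrating from C_{A0} to C_A: C_U = (0.221/0.357)·ln[(0.221+0.357·6.57)/(0.221+0.357·2.50)] = 0.6190·ln(2.566/1.115) = 0.5163 mol·L⁻¹.
Then C_D = (C_{A0}−C_A) − C_U = 4.067 − 0.5163 = 3.551 mol·L⁻¹.
Y_D = C_D/C_{A0} = 3.551/6.57 = 0.540.

0.540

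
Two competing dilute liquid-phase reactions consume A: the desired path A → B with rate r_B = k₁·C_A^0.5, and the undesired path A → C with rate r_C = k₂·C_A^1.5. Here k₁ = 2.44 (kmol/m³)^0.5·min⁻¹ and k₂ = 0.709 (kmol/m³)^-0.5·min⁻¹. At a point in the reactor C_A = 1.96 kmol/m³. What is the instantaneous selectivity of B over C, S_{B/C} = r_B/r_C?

1.76

S_{B/C} = r_B/r_C = (k₁·C_A^0.5)/(k₂·C_A^1.5) = (k₁/k₂)·C_A⁻¹.
= (2.44×1.960^0.5) / (0.709×1.960^1.5) = 3.416/1.945 = 1.76.
The undesired path is higher order in A, so low C_A (CSTR or dilute feed) favours B.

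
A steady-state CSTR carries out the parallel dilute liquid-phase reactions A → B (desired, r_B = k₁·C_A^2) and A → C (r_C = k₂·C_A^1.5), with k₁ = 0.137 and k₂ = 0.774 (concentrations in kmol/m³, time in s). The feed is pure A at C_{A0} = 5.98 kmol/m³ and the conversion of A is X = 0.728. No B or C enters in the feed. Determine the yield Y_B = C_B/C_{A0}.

Exit C_A = C_{A0}(1−X) = 5.98×0.272 = 1.627 kmol/m³.
Rates in a CSTR are evaluated at the outlet concentration: r_B = 0.137×1.627^2 = 0.3625, r_C = 0.774×1.627^1.5 = 1.606.
Fraction of consumed A going to B: r_B/(r_B+r_C) = 0.1842.
C_B = 0.1842·C_{A0}·X = 0.1842×5.98×0.728 = 0.802 kmol/m³; Y_B = C_B/C_{A0} = 0.134.

0.134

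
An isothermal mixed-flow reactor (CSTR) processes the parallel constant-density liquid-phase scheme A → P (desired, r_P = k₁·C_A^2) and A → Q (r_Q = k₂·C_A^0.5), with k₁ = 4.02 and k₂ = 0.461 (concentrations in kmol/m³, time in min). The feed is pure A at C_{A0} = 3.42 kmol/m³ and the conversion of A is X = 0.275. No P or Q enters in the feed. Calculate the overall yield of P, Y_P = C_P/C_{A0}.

0.267

Exit C_A = C_{A0}(1−X) = 3.42×0.725 = 2.479 kmol/m³.
In a CSTR the entire volume is at exit conditions, so r_P = 4.02×2.479^2 = 24.71 and r_Q = 0.461×2.479^0.5 = 0.7259.
Fraction of consumed A going to P: r_P/(r_P+r_Q) = 0.9715.
C_P = 0.9715·C_{A0}·X = 0.9715×3.42×0.275 = 0.914 kmol/m³; Y_P = C_P/C_{A0} = 0.267.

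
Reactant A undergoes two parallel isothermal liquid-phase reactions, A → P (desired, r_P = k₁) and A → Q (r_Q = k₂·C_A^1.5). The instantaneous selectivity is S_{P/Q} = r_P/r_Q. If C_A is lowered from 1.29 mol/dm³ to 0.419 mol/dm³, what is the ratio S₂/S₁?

S_{P/Q} = (k₁/k₂)·C_A^-1.5, so S₂/S₁ = (C_{A,2}/C_{A,1})^-1.5.
= (0.419/1.29)^(-1.5) = (0.3248)^(-1.5) = 5.40.

5.40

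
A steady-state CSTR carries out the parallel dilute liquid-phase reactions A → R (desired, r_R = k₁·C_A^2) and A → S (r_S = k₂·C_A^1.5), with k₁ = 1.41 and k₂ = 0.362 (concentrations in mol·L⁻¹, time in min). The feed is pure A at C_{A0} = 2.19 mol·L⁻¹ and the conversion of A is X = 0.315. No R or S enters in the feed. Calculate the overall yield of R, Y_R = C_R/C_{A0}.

Exit C_A = C_{A0}(1−X) = 2.19×0.685 = 1.500 mol·L⁻¹.
In a CSTR the entire volume is at exit conditions, so r_R = 1.41×1.500^2 = 3.173 and r_S = 0.362×1.500^1.5 = 0.6651.
Fraction of consumed A going to R: r_R/(r_R+r_S) = 0.8267.
C_R = 0.8267·C_{A0}·X = 0.8267×2.19×0.315 = 0.570 mol·L⁻¹; Y_R = C_R/C_{A0} = 0.260.

0.260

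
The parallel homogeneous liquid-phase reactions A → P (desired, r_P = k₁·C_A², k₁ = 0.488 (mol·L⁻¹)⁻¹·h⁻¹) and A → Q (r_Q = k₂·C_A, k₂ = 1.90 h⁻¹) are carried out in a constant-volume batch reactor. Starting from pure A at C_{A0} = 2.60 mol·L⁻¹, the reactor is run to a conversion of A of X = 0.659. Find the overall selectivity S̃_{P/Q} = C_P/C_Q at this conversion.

C_A = C_{A0}(1−X) = 0.8866 mol·L⁻¹.
Along a PFR/batch, dC_Q/dC_A = −r_Q/(r_P+r_Q) = −k₂/(k₂+k₁·C_A).
Integrating from C_{A0} to C_A: C_Q = (1.90/0.488)·ln[(1.90+0.488·2.60)/(1.90+0.488·0.887)] = 3.893·ln(3.169/2.333) = 1.193 mol·L⁻¹.
Then C_P = (C_{A0}−C_A) − C_Q = 1.713 − 1.193 = 0.5207 mol·L⁻¹.
S̃_{P/Q} = C_P/C_Q = 0.5207/1.193 = 0.437.

0.437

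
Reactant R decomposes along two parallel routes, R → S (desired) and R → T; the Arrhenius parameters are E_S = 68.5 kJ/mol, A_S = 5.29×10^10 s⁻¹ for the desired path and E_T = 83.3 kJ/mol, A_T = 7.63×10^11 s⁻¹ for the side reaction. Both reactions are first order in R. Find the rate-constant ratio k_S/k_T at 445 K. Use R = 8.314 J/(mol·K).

3.79

With equal orders, S_{S/T} = k_S/k_T = (A_S/A_T)·exp[(E_T−E_S)/(RT)].
(E_T−E_S)/(RT) = (83.3−68.5)×10³/(8.314×445) = 14800/3700 = 4.000.
k_S/k_T = (5.29×10^10/7.63×10^11)·exp(4.000) = 0.06933 × 54.61 = 3.79.
Since E_S < E_T, lowering the temperature improves selectivity toward S.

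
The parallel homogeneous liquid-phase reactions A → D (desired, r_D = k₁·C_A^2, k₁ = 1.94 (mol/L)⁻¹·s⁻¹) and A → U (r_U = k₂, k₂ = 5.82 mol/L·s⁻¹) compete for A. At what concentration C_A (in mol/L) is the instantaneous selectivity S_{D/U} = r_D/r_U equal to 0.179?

S_{D/U} = (k₁/k₂)·C_A^2 ⇒ C_A = (S·k₂/k₁)^(0.5).
= (0.179×5.82/1.94)^(0.5) = (0.5370)^(0.5) = 0.733 mol/L.

0.733 mol/L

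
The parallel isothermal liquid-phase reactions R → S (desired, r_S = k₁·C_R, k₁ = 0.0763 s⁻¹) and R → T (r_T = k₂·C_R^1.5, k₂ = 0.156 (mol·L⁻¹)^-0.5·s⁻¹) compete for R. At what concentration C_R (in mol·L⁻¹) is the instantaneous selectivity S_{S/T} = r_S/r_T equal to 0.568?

S_{S/T} = (k₁/k₂)·C_R^-0.5 ⇒ C_R = (S·k₂/k₁)^(-2).
= (0.568×0.156/0.0763)^(-2) = (1.161)^(-2) = 0.741 mol·L⁻¹.

0.741 mol·L⁻¹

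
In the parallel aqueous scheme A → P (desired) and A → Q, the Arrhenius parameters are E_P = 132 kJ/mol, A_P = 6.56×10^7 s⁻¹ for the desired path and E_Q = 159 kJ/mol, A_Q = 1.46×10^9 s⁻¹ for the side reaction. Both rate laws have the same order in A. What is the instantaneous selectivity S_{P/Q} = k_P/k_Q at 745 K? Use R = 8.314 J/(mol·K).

Since both paths have the same order in A, the concentration cancels and S_{P/Q} = k_P/k_Q = (A_P/A_Q)·exp[(E_Q−E_P)/(RT)].
(E_Q−E_P)/(RT) = (159−132)×10³/(8.314×745) = 27000/6194 = 4.359.
k_P/k_Q = (6.56×10^7/1.46×10^9)·exp(4.359) = 0.04493 × 78.19 = 3.51.

3.51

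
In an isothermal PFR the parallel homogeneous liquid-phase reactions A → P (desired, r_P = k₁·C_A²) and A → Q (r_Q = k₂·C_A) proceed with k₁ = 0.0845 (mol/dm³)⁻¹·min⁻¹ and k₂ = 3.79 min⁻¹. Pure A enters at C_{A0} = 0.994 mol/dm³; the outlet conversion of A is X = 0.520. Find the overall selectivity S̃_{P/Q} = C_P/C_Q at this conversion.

0.0164

C_A = C_{A0}(1−X) = 0.4771 mol/dm³.
Along a PFR/batch, dC_Q/dC_A = −r_Q/(r_P+r_Q) = −k₂/(k₂+k₁·C_A).
Integrating from C_{A0} to C_A: C_Q = (3.79/0.0845)·ln[(3.79+0.0845·0.994)/(3.79+0.0845·0.477)] = 44.85·ln(3.874/3.830) = 0.5085 mol/dm³.
Then C_P = (C_{A0}−C_A) − C_Q = 0.5169 − 0.5085 = 0.008334 mol/dm³.
S̃_{P/Q} = C_P/C_Q = 0.008334/0.5085 = 0.0164.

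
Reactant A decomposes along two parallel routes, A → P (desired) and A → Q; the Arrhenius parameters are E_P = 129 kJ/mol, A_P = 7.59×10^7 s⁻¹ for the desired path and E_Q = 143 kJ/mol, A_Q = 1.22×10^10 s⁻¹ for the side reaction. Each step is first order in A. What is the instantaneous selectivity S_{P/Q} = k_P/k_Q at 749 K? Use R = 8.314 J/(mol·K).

With equal orders, S_{P/Q} = k_P/k_Q = (A_P/A_Q)·exp[(E_Q−E_P)/(RT)].
(E_Q−E_P)/(RT) = (143−129)×10³/(8.314×749) = 14000/6227 = 2.248.
k_P/k_Q = (7.59×10^7/1.22×10^10)·exp(2.248) = 0.006221 × 9.471 = 0.0589.
Since E_P < E_Q, lowering the temperature improves selectivity toward P.

0.0589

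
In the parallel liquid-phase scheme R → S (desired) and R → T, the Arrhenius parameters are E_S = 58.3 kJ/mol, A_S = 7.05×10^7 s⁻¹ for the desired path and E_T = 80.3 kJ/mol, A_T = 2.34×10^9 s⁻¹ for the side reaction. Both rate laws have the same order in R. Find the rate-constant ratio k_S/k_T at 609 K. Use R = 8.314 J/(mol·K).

2.32

k_S/k_T = (A_S/A_T)·exp[−(E_S−E_T)/(RT)] = (A_S/A_T)·exp[(E_T−E_S)/(RT)].
(E_T−E_S)/(RT) = (80.3−58.3)×10³/(8.314×609) = 22000/5063 = 4.345.
k_S/k_T = (7.05×10^7/2.34×10^9)·exp(4.345) = 0.03013 × 77.10 = 2.32.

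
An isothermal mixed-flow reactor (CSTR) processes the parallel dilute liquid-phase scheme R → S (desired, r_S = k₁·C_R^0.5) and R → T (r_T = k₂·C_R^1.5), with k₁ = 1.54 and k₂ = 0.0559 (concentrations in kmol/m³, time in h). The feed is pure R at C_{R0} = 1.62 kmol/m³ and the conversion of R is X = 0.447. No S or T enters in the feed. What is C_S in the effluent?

Exit C_R = C_{R0}(1−X) = 1.62×0.553 = 0.8959 kmol/m³.
A CSTR operates uniformly at the exit composition, giving r_S = 1.458 and r_T = 0.04740 (each k·C_R^n at C_R = 0.8959).
Fraction of consumed R going to S: r_S/(r_S+r_T) = 0.9685.
C_S = 0.9685·C_{R0}·X = 0.9685×1.62×0.447 = 0.701 kmol/m³.

0.701 kmol/m³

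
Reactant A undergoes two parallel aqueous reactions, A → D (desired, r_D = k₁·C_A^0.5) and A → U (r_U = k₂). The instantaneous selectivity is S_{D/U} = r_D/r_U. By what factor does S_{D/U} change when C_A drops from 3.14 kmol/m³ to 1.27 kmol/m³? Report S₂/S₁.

0.636

S_{D/U} = (k₁/k₂)·C_A^0.5, so S₂/S₁ = (C_{A,2}/C_{A,1})^0.5.
= (1.27/3.14)^0.5 = (0.4045)^0.5 = 0.636.
Selectivity toward D falls as C_A falls — high-concentration operation is favoured.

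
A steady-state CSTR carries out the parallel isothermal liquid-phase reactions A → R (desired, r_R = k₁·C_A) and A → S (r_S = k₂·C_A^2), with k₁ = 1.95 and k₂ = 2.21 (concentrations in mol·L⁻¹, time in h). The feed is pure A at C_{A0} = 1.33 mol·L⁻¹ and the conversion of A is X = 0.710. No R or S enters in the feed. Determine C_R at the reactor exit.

Exit C_A = C_{A0}(1−X) = 1.33×0.290 = 0.3857 mol·L⁻¹.
In a CSTR the entire volume is at exit conditions, so r_R = 1.95×0.3857 = 0.7521 and r_S = 2.21×0.3857^2 = 0.3288.
Fraction of consumed A going to R: r_R/(r_R+r_S) = 0.6958.
C_R = 0.6958·C_{A0}·X = 0.6958×1.33×0.710 = 0.657 mol·L⁻¹.

0.657 mol·L⁻¹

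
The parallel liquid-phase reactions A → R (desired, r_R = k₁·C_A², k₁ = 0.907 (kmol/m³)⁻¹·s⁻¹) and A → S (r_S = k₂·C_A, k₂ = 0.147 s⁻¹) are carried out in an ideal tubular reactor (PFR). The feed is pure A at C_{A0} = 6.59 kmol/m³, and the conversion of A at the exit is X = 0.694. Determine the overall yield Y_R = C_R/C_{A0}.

0.666

C_A = C_{A0}(1−X) = 2.017 kmol/m³.
Along a PFR/batch, dC_S/dC_A = −r_S/(r_R+r_S) = −k₂/(k₂+k₁·C_A).
Integrating from C_{A0} to C_A: C_S = (0.147/0.907)·ln[(0.147+0.907·6.59)/(0.147+0.907·2.02)] = 0.1621·ln(6.124/1.976) = 0.1833 kmol/m³.
Then C_R = (C_{A0}−C_A) − C_S = 4.573 − 0.1833 = 4.390 kmol/m³.
Y_R = C_R/C_{A0} = 4.390/6.59 = 0.666.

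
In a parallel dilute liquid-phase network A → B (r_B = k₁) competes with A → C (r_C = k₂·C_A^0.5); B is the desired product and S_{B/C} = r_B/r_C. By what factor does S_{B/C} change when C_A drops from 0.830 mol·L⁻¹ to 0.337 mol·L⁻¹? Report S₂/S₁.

1.57

S_{B/C} = (k₁/k₂)·C_A^-0.5, so S₂/S₁ = (C_{A,2}/C_{A,1})^-0.5.
= (0.337/0.830)^(-0.5) = (0.4060)^(-0.5) = 1.57.
Selectivity toward B rises as C_A falls — low-concentration operation is favoured.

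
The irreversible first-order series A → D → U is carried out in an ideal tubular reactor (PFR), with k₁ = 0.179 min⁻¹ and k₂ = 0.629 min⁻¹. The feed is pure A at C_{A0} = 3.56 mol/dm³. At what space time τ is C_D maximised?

The intermediate peaks when r₁ = r₂, i.e. k₁e^(−k₁τ) = k₂e^(−k₂τ), giving τ_opt = ln(k₂/k₁)/(k₂−k₁).
= ln(0.629/0.179)/(0.629−0.179) = ln(3.514)/0.4500 = 1.257/0.4500 = 2.79 min.

2.79 min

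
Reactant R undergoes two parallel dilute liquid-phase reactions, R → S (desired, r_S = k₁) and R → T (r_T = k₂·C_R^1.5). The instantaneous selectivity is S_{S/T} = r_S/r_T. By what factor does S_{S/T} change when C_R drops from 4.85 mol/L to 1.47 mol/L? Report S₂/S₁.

5.99

S_{S/T} = (k₁/k₂)·C_R^-1.5, so S₂/S₁ = (C_{R,2}/C_{R,1})^-1.5.
= (1.47/4.85)^(-1.5) = (0.3031)^(-1.5) = 5.99.
Selectivity toward S rises as C_R falls — low-concentration operation is favoured.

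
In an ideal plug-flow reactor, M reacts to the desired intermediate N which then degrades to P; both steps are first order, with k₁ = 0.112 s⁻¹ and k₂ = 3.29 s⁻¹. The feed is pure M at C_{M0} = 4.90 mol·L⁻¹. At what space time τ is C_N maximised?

1.06 s

For first-order series the maximum of C_N occurs at τ_opt = ln(k₂/k₁)/(k₂−k₁).
= ln(3.29/0.112)/(3.29−0.112) = ln(29.38)/3.178 = 3.380/3.178 = 1.06 s.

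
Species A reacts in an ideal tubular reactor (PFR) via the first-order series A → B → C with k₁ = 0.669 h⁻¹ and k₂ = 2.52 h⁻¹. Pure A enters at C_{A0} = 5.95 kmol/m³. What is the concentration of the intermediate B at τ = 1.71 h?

0.656 kmol/m³

For first-order series with pure A initially, C_B(τ) = k₁C_{A0}/(k₂−k₁)·(e^(−k₁τ) − e^(−k₂τ)).
e^(−k₁τ) = e^(−0.669×1.71) = e^(−1.144) = 0.3185; e^(−k₂τ) = e^(−4.309) = 0.01344.
C_B = 0.669×5.95/(2.52−0.669) × (0.3185−0.01344) = 2.150×0.3051 = 0.6561 kmol/m³.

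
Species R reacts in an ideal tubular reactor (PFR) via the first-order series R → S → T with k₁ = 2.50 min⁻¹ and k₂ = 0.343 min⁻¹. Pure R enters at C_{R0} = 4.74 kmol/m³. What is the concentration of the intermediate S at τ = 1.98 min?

2.75 kmol/m³

The intermediate concentration in a first-order A→B→C sequence is C_S = k₁C_{R0}(e^(−k₁τ) − e^(−k₂τ))/(k₂−k₁).
e^(−k₁τ) = e^(−2.50×1.98) = e^(−4.950) = 0.007083; e^(−k₂τ) = e^(−0.6791) = 0.5071.
C_S = 2.50×4.74/(0.343−2.50) × (0.007083−0.5071) = (-5.494)×(-0.5000) = 2.747 kmol/m³.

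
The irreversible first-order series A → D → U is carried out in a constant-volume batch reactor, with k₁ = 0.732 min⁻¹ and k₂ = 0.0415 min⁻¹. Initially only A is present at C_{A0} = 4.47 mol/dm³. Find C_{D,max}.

At the optimum, C_{D,max}/C_{A0} = (k₁/k₂)^[k₂/(k₂−k₁)].
= (0.732/0.0415)^(0.0415/(0.0415−0.732)) = (17.64)^(-0.06010) = 0.8416.
C_{D,max} = 0.8416×4.47 = 3.76 mol/dm³.

3.76 mol/dm³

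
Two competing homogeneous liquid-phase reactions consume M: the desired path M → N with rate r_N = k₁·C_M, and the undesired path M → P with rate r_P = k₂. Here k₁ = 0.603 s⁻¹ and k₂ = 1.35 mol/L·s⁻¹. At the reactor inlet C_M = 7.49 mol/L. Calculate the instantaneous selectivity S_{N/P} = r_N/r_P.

S_{N/P} = r_N/r_P = (k₁·C_M)/(k₂) = (k₁/k₂)·C_M.
= (0.603×7.490) / (1.35) = 4.516/1.350 = 3.35.
Since the desired path is higher order in M, keeping C_M high (PFR or concentrated feed) favours N.

3.35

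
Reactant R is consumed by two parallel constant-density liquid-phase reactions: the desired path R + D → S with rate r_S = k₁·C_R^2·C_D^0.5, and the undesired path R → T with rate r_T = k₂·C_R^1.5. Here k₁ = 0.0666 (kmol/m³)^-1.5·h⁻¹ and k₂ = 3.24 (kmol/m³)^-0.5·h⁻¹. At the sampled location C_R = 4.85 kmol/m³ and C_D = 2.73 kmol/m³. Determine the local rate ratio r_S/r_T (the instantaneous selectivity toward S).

0.0748

S_{S/T} = r_S/r_T = (k₁·C_R^2·C_D^0.5)/(k₂·C_R^1.5) = (k₁/k₂)·C_R^0.5·C_D^0.5.
= (0.0666×4.850^2×2.730^0.5) / (3.24×4.850^1.5) = 2.588/34.61 = 0.0748.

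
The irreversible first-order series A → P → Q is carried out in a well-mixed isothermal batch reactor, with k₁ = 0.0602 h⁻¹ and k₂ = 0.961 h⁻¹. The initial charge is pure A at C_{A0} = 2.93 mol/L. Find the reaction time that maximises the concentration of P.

3.08 h

Setting dC_P/dt = 0 gives t_opt = ln(k₂/k₁)/(k₂−k₁).
= ln(0.961/0.0602)/(0.961−0.0602) = ln(15.96)/0.9008 = 2.770/0.9008 = 3.08 h.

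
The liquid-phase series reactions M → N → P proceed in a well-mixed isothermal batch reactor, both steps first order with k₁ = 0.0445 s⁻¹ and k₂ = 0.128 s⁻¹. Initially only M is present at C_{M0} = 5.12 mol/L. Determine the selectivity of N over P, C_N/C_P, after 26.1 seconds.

The intermediate concentration in a first-order A→B→C sequence is C_N = k₁C_{M0}(e^(−k₁t) − e^(−k₂t))/(k₂−k₁).
e^(−k₁t) = e^(−0.0445×26.1) = e^(−1.161) = 0.3130; e^(−k₂t) = e^(−3.341) = 0.03541.
C_N = 0.0445×5.12/(0.128−0.0445) × (0.3130−0.03541) = 2.729×0.2776 = 0.7575 mol/L.
C_M = C_{M0}e^(−k₁t) = 1.603 mol/L, so C_P = C_{M0}−C_M−C_N = 2.760 mol/L; C_N/C_P = 0.274.

0.274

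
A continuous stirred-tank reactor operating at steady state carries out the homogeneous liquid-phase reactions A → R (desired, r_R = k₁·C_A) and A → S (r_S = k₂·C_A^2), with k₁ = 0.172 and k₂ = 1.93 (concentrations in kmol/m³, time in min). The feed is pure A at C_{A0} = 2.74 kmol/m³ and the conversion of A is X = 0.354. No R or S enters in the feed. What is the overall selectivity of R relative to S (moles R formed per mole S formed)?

0.0503

Exit C_A = C_{A0}(1−X) = 2.74×0.646 = 1.770 kmol/m³.
In a CSTR the entire volume is at exit conditions, so r_R = 0.172×1.770 = 0.3044 and r_S = 1.93×1.770^2 = 6.047.
Overall selectivity = C_R/C_S = r_Rτ/(r_Sτ) = r_R/r_S = 0.0503.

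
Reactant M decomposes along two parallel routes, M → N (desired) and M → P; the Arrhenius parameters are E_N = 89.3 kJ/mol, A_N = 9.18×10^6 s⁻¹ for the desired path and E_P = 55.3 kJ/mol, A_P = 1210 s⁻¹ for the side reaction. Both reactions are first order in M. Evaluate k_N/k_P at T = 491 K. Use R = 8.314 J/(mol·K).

k_N/k_P = (A_N/A_P)·exp[−(E_N−E_P)/(RT)] = (A_N/A_P)·exp[(E_P−E_N)/(RT)].
(E_P−E_N)/(RT) = (55.3−89.3)×10³/(8.314×491) = -34000/4082 = -8.329.
k_N/k_P = (9.18×10^6/1210)·exp(-8.329) = 7587 × 2.414×10^-4 = 1.83.
Since E_N > E_P, raising the temperature improves selectivity toward N.

1.83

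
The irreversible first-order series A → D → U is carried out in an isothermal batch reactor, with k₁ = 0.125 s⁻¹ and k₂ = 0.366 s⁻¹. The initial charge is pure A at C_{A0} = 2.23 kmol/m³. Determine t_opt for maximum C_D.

For first-order series the maximum of C_D occurs at t_opt = ln(k₂/k₁)/(k₂−k₁).
= ln(0.366/0.125)/(0.366−0.125) = ln(2.928)/0.2410 = 1.074/0.2410 = 4.46 s.

4.46 s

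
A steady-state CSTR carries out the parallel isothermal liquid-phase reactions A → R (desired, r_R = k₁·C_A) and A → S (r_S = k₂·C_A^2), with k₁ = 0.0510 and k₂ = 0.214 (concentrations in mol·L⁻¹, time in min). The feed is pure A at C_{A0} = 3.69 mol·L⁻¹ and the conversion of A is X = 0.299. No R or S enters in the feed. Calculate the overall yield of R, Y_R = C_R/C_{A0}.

Exit C_A = C_{A0}(1−X) = 3.69×0.701 = 2.587 mol·L⁻¹.
In a CSTR the entire volume is at exit conditions, so r_R = 0.0510×2.587 = 0.1319 and r_S = 0.214×2.587^2 = 1.432.
Fraction of consumed A going to R: r_R/(r_R+r_S) = 0.08436.
C_R = 0.08436·C_{A0}·X = 0.08436×3.69×0.299 = 0.0931 mol·L⁻¹; Y_R = C_R/C_{A0} = 0.0252.

0.0252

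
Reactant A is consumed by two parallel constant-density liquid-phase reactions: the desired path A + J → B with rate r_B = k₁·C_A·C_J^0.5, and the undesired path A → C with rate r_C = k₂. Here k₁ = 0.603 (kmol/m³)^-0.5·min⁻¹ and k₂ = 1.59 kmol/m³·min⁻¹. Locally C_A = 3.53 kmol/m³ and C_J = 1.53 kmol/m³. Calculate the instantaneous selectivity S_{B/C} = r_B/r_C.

1.66

S_{B/C} = r_B/r_C = (k₁·C_A·C_J^0.5)/(k₂) = (k₁/k₂)·C_A·C_J^0.5.
= (0.603×3.530×1.530^0.5) / (1.59) = 2.633/1.590 = 1.66.
Since the desired path is higher order in A, keeping C_A high (PFR or concentrated feed) favours B.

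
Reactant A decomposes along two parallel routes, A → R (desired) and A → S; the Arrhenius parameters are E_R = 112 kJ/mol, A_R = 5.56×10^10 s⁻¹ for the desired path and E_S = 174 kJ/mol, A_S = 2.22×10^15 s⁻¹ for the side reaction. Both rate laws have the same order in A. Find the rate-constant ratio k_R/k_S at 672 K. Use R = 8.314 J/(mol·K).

Since both paths have the same order in A, the concentration cancels and S_{R/S} = k_R/k_S = (A_R/A_S)·exp[(E_S−E_R)/(RT)].
(E_S−E_R)/(RT) = (174−112)×10³/(8.314×672) = 62000/5587 = 11.10.
k_R/k_S = (5.56×10^10/2.22×10^15)·exp(11.10) = 2.505×10^-5 × 65984 = 1.65.

1.65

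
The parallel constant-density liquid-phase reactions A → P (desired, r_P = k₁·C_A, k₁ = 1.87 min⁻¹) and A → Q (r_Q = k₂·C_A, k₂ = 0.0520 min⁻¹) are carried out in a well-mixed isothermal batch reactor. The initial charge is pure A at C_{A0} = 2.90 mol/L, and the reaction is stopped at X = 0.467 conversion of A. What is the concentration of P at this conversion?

1.32 mol/L

C_A = C_{A0}(1−X) = 1.546 mol/L.
Both paths are first order in A, so the instantaneous fraction to P is constant: dC_P/d(−C_A) = k₁/(k₁+k₂) = 0.9729.
C_P = 0.9729·(C_{A0}−C_A) = 0.9729×1.354 = 1.32 mol/L.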